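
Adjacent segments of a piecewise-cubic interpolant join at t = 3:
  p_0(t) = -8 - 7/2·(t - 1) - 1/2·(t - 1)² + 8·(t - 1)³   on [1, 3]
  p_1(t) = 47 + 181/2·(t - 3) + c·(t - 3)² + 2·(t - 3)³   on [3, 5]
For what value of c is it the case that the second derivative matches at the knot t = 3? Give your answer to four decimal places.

47.5000

p_0''(t) = -1 + 48·(t - 1), so p_0''(3) = 95. On the right, p_1''(3) = 2c, so c = 95/2.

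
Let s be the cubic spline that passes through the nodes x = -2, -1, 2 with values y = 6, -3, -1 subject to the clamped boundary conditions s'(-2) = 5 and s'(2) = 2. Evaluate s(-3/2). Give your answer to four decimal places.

Write M_i for s''(x_i). With h_i = 1, 3 and divided differences Δ_i = -9, 2/3, the continuity of s' gives the tridiagonal system
  1·M_0 + 8·M_1 + 3·M_2 = 6(Δ_1 - Δ_0) = 58
Clamped end conditions give two more equations: 2h_0·M_0 + h_0·M_1 = 6(Δ_0 - s'(-2)) = -84 and h_1·M_1 + 2h_1·M_2 = 6(s'(2) - Δ_1) = 8.
Hence M_0 = -50, M_1 = 16, M_2 = -20/3.
On [-2, -1], s(x) = 6 + 5·(x + 2) - 25·(x + 2)² + 11·(x + 2)³.
With (x + 2) = 1/2: s(-3/2) = 29/8.

3.6250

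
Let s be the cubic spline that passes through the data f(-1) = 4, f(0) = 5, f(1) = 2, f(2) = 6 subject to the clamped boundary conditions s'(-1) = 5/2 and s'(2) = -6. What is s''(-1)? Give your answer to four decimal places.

1.7333

Write m_i for s''(x_i). With h_i = 1, 1, 1 and divided differences Δ_i = 1, -3, 4, the continuity of s' gives the tridiagonal system
  1·m_0 + 4·m_1 + 1·m_2 = 6(Δ_1 - Δ_0) = -24
  1·m_1 + 4·m_2 + 1·m_3 = 6(Δ_2 - Δ_1) = 42
Clamped end conditions give two more equations: 2h_0·m_0 + h_0·m_1 = 6(Δ_0 - s'(-1)) = -9 and h_2·m_2 + 2h_2·m_3 = 6(s'(2) - Δ_2) = -60.
Forward elimination and back-substitution give m_0 = 26/15, m_1 = -187/15, m_2 = 362/15, m_3 = -631/15.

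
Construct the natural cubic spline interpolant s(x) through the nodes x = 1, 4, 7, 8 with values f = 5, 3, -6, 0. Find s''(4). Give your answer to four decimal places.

-3.1494

Put M_i = s'' at the i-th knot. Here h = (3, 3, 1) and Δ = (-2/3, -3, 6), so the interior equations h_(i-1)·M_(i-1) + 2(h_(i-1)+h_i)·M_i + h_i·M_(i+1) = 6(Δ_i − Δ_(i-1)) read
  3·M_0 + 12·M_1 + 3·M_2 = 6(Δ_1 - Δ_0) = -14
  3·M_1 + 8·M_2 + 1·M_3 = 6(Δ_2 - Δ_1) = 54
Natural end conditions: M_0 = M_3 = 0.
Solving: M_0 = 0, M_1 = -274/87, M_2 = 230/29, M_3 = 0.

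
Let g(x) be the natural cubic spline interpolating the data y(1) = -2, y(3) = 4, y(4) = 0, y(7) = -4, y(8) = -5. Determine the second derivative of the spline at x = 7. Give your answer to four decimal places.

Let m_i = g''(x_i). Step sizes h_i = 2, 1, 3, 1; slopes of the chords Δ_i = (y_(i+1) - y_i)/h_i = 3, -4, -4/3, -1.
  2·m_0 + 6·m_1 + 1·m_2 = 6(Δ_1 - Δ_0) = -42
  1·m_1 + 8·m_2 + 3·m_3 = 6(Δ_2 - Δ_1) = 16
  3·m_2 + 8·m_3 + 1·m_4 = 6(Δ_3 - Δ_2) = 2
Natural end conditions: m_0 = m_4 = 0.
Forward elimination and back-substitution give m_0 = 0, m_1 = -1216/161, m_2 = 534/161, m_3 = -160/161, m_4 = 0.

-0.9938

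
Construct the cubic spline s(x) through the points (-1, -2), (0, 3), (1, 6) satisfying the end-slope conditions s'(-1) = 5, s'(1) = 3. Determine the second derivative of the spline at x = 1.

2

Write M_i for s''(x_i). With h_i = 1, 1 and divided differences Δ_i = 5, 3, the continuity of s' gives the tridiagonal system
  1·M_0 + 4·M_1 + 1·M_2 = 6(Δ_1 - Δ_0) = -12
Clamped end conditions give two more equations: 2h_0·M_0 + h_0·M_1 = 6(Δ_0 - s'(-1)) = 0 and h_1·M_1 + 2h_1·M_2 = 6(s'(1) - Δ_1) = 0.
Forward elimination and back-substitution give M_0 = 2, M_1 = -4, M_2 = 2.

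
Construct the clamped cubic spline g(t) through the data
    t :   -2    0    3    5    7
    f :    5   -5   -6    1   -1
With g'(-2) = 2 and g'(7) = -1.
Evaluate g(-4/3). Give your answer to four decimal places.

With M_i denoting the second derivative at x_i, h_i = 2, 3, 2, 2, and Δ_i = (y_(i+1) − y_i)/h_i = -5, -1/3, 7/2, -1:
  2·M_0 + 10·M_1 + 3·M_2 = 6(Δ_1 - Δ_0) = 28
  3·M_1 + 10·M_2 + 2·M_3 = 6(Δ_2 - Δ_1) = 23
  2·M_2 + 8·M_3 + 2·M_4 = 6(Δ_3 - Δ_2) = -27
Clamped end conditions give two more equations: 2h_0·M_0 + h_0·M_1 = 6(Δ_0 - g'(-2)) = -42 and h_3·M_3 + 2h_3·M_4 = 6(g'(7) - Δ_3) = 0.
Hence M_0 = -2290/177, M_1 = 863/177, M_2 = 302/177, M_3 = -769/177, M_4 = 769/354.
On [-2, 0], g(t) = 5 + 2·(t + 2) - 1145/177·(t + 2)² + 1051/708·(t + 2)³.
With (t + 2) = 2/3: g(-4/3) = 18629/4779.

3.8981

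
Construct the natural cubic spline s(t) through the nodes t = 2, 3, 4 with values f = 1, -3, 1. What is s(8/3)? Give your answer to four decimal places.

-2.4074

With M_i denoting the second derivative at x_i, h_i = 1, 1, and Δ_i = (y_(i+1) − y_i)/h_i = -4, 4:
  1·M_0 + 4·M_1 + 1·M_2 = 6(Δ_1 - Δ_0) = 48
Natural end conditions: M_0 = M_2 = 0.
Hence M_0 = 0, M_1 = 12, M_2 = 0.
On [2, 3], s(t) = 1 - 6·(t - 2) + 0·(t - 2)² + 2·(t - 2)³.
With (t - 2) = 2/3: s(8/3) = -65/27.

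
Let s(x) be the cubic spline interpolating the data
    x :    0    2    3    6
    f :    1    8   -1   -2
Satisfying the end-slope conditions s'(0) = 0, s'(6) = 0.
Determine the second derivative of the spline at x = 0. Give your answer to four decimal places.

With m_i denoting the second derivative at x_i, h_i = 2, 1, 3, and Δ_i = (y_(i+1) − y_i)/h_i = 7/2, -9, -1/3:
  2·m_0 + 6·m_1 + 1·m_2 = 6(Δ_1 - Δ_0) = -75
  1·m_1 + 8·m_2 + 3·m_3 = 6(Δ_2 - Δ_1) = 52
Clamped end conditions give two more equations: 2h_0·m_0 + h_0·m_1 = 6(Δ_0 - s'(0)) = 21 and h_2·m_2 + 2h_2·m_3 = 6(s'(6) - Δ_2) = 2.
Solving: m_0 = 625/42, m_1 = -809/42, m_2 = 227/21, m_3 = -71/14.

14.8810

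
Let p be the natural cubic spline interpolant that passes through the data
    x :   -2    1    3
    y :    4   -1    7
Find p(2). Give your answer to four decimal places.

2.1500

Write m_i for p''(x_i). With h_i = 3, 2 and divided differences Δ_i = -5/3, 4, the continuity of p' gives the tridiagonal system
  3·m_0 + 10·m_1 + 2·m_2 = 6(Δ_1 - Δ_0) = 34
Natural end conditions: m_0 = m_2 = 0.
Forward elimination and back-substitution give m_0 = 0, m_1 = 17/5, m_2 = 0.
On [1, 3], p(x) = -1 + 26/15·(x - 1) + 17/10·(x - 1)² - 17/60·(x - 1)³.
With (x - 1) = 1: p(2) = 43/20.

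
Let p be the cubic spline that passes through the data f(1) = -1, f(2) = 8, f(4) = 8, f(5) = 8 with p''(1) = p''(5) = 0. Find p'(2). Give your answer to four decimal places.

5.6250

Write M_i for p''(x_i). With h_i = 1, 2, 1 and divided differences Δ_i = 9, 0, 0, the continuity of p' gives the tridiagonal system
  1·M_0 + 6·M_1 + 2·M_2 = 6(Δ_1 - Δ_0) = -54
  2·M_1 + 6·M_2 + 1·M_3 = 6(Δ_2 - Δ_1) = 0
Natural end conditions: M_0 = M_3 = 0.
Solving: M_0 = 0, M_1 = -81/8, M_2 = 27/8, M_3 = 0.
On [2, 4], p'(x) = b_1 + 2c_1·(x - 2) + 3d_1·(x - 2)² with b_1 = Δ_1 - h_1(2M_1 + M_2)/6 = 45/8, c_1 = M_1/2 = -81/16, d_1 = (M_2 - M_1)/(6h_1) = 9/8. So p'(2) = 45/8.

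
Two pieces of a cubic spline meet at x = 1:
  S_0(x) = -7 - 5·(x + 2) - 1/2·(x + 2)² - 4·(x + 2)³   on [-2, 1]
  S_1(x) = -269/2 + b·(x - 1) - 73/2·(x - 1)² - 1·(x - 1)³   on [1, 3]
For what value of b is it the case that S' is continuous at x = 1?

-116

S_0'(x) = -5 - 1·(x + 2) - 12·(x + 2)², so S_0'(1) = -116. On the right, S_1'(1) = b, so b = -116.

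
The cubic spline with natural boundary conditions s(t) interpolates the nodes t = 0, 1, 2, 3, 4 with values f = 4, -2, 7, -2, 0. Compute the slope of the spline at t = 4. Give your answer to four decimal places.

Let M_i = s''(x_i). Step sizes h_i = 1, 1, 1, 1; slopes of the chords Δ_i = (y_(i+1) - y_i)/h_i = -6, 9, -9, 2.
  1·M_0 + 4·M_1 + 1·M_2 = 6(Δ_1 - Δ_0) = 90
  1·M_1 + 4·M_2 + 1·M_3 = 6(Δ_2 - Δ_1) = -108
  1·M_2 + 4·M_3 + 1·M_4 = 6(Δ_3 - Δ_2) = 66
Natural end conditions: M_0 = M_4 = 0.
Forward elimination and back-substitution give M_0 = 0, M_1 = 33, M_2 = -42, M_3 = 27, M_4 = 0.
On [3, 4], s'(t) = b_3 + 2c_3·(t - 3) + 3d_3·(t - 3)² with b_3 = Δ_3 - h_3(2M_3 + M_4)/6 = -7, c_3 = M_3/2 = 27/2, d_3 = (M_4 - M_3)/(6h_3) = -9/2. So s'(4) = 13/2.

6.5000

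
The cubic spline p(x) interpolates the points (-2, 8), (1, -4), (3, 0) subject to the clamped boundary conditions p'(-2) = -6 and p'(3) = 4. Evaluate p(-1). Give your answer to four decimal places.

2.3556

Write σ_i for p''(x_i). With h_i = 3, 2 and divided differences Δ_i = -4, 2, the continuity of p' gives the tridiagonal system
  3·σ_0 + 10·σ_1 + 2·σ_2 = 6(Δ_1 - Δ_0) = 36
Clamped end conditions give two more equations: 2h_0·σ_0 + h_0·σ_1 = 6(Δ_0 - p'(-2)) = 12 and h_1·σ_1 + 2h_1·σ_2 = 6(p'(3) - Δ_1) = 12.
Hence σ_0 = 2/5, σ_1 = 16/5, σ_2 = 7/5.
On [-2, 1], p(x) = 8 - 6·(x + 2) + 1/5·(x + 2)² + 7/45·(x + 2)³.
With (x + 2) = 1: p(-1) = 106/45.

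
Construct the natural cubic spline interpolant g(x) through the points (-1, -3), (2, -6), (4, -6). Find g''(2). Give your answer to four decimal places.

Put σ_i = g'' at the i-th knot. Here h = (3, 2) and Δ = (-1, 0), so the interior equations h_(i-1)·σ_(i-1) + 2(h_(i-1)+h_i)·σ_i + h_i·σ_(i+1) = 6(Δ_i − Δ_(i-1)) read
  3·σ_0 + 10·σ_1 + 2·σ_2 = 6(Δ_1 - Δ_0) = 6
Natural end conditions: σ_0 = σ_2 = 0.
Forward elimination and back-substitution give σ_0 = 0, σ_1 = 3/5, σ_2 = 0.

0.6000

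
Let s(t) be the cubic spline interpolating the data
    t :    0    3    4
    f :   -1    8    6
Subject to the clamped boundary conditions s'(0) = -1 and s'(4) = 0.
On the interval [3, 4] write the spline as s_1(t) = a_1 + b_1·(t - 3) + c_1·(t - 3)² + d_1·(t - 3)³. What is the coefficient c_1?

With m_i denoting the second derivative at x_i, h_i = 3, 1, and Δ_i = (y_(i+1) − y_i)/h_i = 3, -2:
  3·m_0 + 8·m_1 + 1·m_2 = 6(Δ_1 - Δ_0) = -30
Clamped end conditions give two more equations: 2h_0·m_0 + h_0·m_1 = 6(Δ_0 - s'(0)) = 24 and h_1·m_1 + 2h_1·m_2 = 6(s'(4) - Δ_1) = 12.
Solving the tridiagonal system: m_0 = 8, m_1 = -8, m_2 = 10.
On [3, 4], with s_1(t) = a_1 + b_1·(t - 3) + c_1·(t - 3)² + d_1·(t - 3)³: c_1 = m_1/2 = -4, d_1 = (m_2 - m_1)/(6h_1) = 3, b_1 = Δ_1 - h_1(2m_1 + m_2)/6 = -1.

-4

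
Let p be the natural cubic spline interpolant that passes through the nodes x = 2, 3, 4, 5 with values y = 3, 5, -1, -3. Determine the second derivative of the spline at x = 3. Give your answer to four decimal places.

-14.4000

With σ_i denoting the second derivative at x_i, h_i = 1, 1, 1, and Δ_i = (y_(i+1) − y_i)/h_i = 2, -6, -2:
  1·σ_0 + 4·σ_1 + 1·σ_2 = 6(Δ_1 - Δ_0) = -48
  1·σ_1 + 4·σ_2 + 1·σ_3 = 6(Δ_2 - Δ_1) = 24
Natural end conditions: σ_0 = σ_3 = 0.
Hence σ_0 = 0, σ_1 = -72/5, σ_2 = 48/5, σ_3 = 0.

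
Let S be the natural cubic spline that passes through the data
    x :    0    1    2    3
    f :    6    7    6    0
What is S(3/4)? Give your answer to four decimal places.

Put M_i = S'' at the i-th knot. Here h = (1, 1, 1) and Δ = (1, -1, -6), so the interior equations h_(i-1)·M_(i-1) + 2(h_(i-1)+h_i)·M_i + h_i·M_(i+1) = 6(Δ_i − Δ_(i-1)) read
  1·M_0 + 4·M_1 + 1·M_2 = 6(Δ_1 - Δ_0) = -12
  1·M_1 + 4·M_2 + 1·M_3 = 6(Δ_2 - Δ_1) = -30
Natural end conditions: M_0 = M_3 = 0.
Forward elimination and back-substitution give M_0 = 0, M_1 = -6/5, M_2 = -36/5, M_3 = 0.
On [0, 1], S(x) = 6 + 6/5·x + 0·x² - 1/5·x³.
With x = 3/4: S(3/4) = 2181/320.

6.8156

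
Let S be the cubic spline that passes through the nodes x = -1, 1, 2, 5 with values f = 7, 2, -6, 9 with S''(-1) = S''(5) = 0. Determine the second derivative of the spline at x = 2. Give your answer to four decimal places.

Let m_i = S''(x_i). Step sizes h_i = 2, 1, 3; slopes of the chords Δ_i = (y_(i+1) - y_i)/h_i = -5/2, -8, 5.
  2·m_0 + 6·m_1 + 1·m_2 = 6(Δ_1 - Δ_0) = -33
  1·m_1 + 8·m_2 + 3·m_3 = 6(Δ_2 - Δ_1) = 78
Natural end conditions: m_0 = m_3 = 0.
Solving the tridiagonal system: m_0 = 0, m_1 = -342/47, m_2 = 501/47, m_3 = 0.

10.6596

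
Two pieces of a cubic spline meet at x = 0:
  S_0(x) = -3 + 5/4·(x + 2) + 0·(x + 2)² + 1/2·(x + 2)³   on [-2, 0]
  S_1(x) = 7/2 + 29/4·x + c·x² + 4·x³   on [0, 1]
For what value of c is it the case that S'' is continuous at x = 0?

3

S_0''(x) = 0 + 3·(x + 2), so S_0''(0) = 6. On the right, S_1''(0) = 2c, so c = 3.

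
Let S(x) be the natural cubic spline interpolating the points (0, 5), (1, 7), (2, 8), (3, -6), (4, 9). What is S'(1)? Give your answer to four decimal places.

4.6429

Write M_i for S''(x_i). With h_i = 1, 1, 1, 1 and divided differences Δ_i = 2, 1, -14, 15, the continuity of S' gives the tridiagonal system
  1·M_0 + 4·M_1 + 1·M_2 = 6(Δ_1 - Δ_0) = -6
  1·M_1 + 4·M_2 + 1·M_3 = 6(Δ_2 - Δ_1) = -90
  1·M_2 + 4·M_3 + 1·M_4 = 6(Δ_3 - Δ_2) = 174
Natural end conditions: M_0 = M_4 = 0.
Hence M_0 = 0, M_1 = 111/14, M_2 = -264/7, M_3 = 741/14, M_4 = 0.
On [1, 2], S'(x) = b_1 + 2c_1·(x - 1) + 3d_1·(x - 1)² with b_1 = Δ_1 - h_1(2M_1 + M_2)/6 = 65/14, c_1 = M_1/2 = 111/28, d_1 = (M_2 - M_1)/(6h_1) = -213/28. So S'(1) = 65/14.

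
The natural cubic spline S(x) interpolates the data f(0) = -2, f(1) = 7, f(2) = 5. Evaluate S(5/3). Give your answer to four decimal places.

6.4815

Write M_i for S''(x_i). With h_i = 1, 1 and divided differences Δ_i = 9, -2, the continuity of S' gives the tridiagonal system
  1·M_0 + 4·M_1 + 1·M_2 = 6(Δ_1 - Δ_0) = -66
Natural end conditions: M_0 = M_2 = 0.
Forward elimination and back-substitution give M_0 = 0, M_1 = -33/2, M_2 = 0.
On [1, 2], S(x) = 7 + 7/2·(x - 1) - 33/4·(x - 1)² + 11/4·(x - 1)³.
With (x - 1) = 2/3: S(5/3) = 175/27.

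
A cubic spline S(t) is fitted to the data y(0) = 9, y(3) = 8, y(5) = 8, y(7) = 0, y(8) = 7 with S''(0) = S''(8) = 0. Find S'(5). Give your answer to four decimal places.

-3.9487

With σ_i denoting the second derivative at x_i, h_i = 3, 2, 2, 1, and Δ_i = (y_(i+1) − y_i)/h_i = -1/3, 0, -4, 7:
  3·σ_0 + 10·σ_1 + 2·σ_2 = 6(Δ_1 - Δ_0) = 2
  2·σ_1 + 8·σ_2 + 2·σ_3 = 6(Δ_2 - Δ_1) = -24
  2·σ_2 + 6·σ_3 + 1·σ_4 = 6(Δ_3 - Δ_2) = 66
Natural end conditions: σ_0 = σ_4 = 0.
Forward elimination and back-substitution give σ_0 = 0, σ_1 = 20/13, σ_2 = -87/13, σ_3 = 172/13, σ_4 = 0.
On [5, 7], S'(t) = b_2 + 2c_2·(t - 5) + 3d_2·(t - 5)² with b_2 = Δ_2 - h_2(2σ_2 + σ_3)/6 = -154/39, c_2 = σ_2/2 = -87/26, d_2 = (σ_3 - σ_2)/(6h_2) = 259/156. So S'(5) = -154/39.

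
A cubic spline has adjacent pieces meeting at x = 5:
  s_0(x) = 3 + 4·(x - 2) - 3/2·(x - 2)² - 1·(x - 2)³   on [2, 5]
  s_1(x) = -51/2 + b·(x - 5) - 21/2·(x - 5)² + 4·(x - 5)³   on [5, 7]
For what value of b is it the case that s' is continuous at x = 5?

s_0'(x) = 4 - 3·(x - 2) - 3·(x - 2)², so s_0'(5) = -32. On the right, s_1'(5) = b, so b = -32.

-32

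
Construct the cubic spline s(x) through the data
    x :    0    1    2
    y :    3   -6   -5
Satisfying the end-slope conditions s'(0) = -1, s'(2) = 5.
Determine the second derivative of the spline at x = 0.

Write m_i for s''(x_i). With h_i = 1, 1 and divided differences Δ_i = -9, 1, the continuity of s' gives the tridiagonal system
  1·m_0 + 4·m_1 + 1·m_2 = 6(Δ_1 - Δ_0) = 60
Clamped end conditions give two more equations: 2h_0·m_0 + h_0·m_1 = 6(Δ_0 - s'(0)) = -48 and h_1·m_1 + 2h_1·m_2 = 6(s'(2) - Δ_1) = 24.
Forward elimination and back-substitution give m_0 = -36, m_1 = 24, m_2 = 0.

-36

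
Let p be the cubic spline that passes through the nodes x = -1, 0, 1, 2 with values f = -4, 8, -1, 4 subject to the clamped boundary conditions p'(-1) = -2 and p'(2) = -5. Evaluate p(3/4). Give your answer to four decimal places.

0.9313

With m_i denoting the second derivative at x_i, h_i = 1, 1, 1, and Δ_i = (y_(i+1) − y_i)/h_i = 12, -9, 5:
  1·m_0 + 4·m_1 + 1·m_2 = 6(Δ_1 - Δ_0) = -126
  1·m_1 + 4·m_2 + 1·m_3 = 6(Δ_2 - Δ_1) = 84
Clamped end conditions give two more equations: 2h_0·m_0 + h_0·m_1 = 6(Δ_0 - p'(-1)) = 84 and h_2·m_2 + 2h_2·m_3 = 6(p'(2) - Δ_2) = -60.
Solving: m_0 = 366/5, m_1 = -312/5, m_2 = 252/5, m_3 = -276/5.
On [0, 1], p(x) = 8 + 17/5·x - 156/5·x² + 94/5·x³.
With x = 3/4: p(3/4) = 149/160.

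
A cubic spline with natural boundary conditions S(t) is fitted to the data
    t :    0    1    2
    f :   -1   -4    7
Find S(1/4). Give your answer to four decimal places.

-2.5703

Write M_i for S''(x_i). With h_i = 1, 1 and divided differences Δ_i = -3, 11, the continuity of S' gives the tridiagonal system
  1·M_0 + 4·M_1 + 1·M_2 = 6(Δ_1 - Δ_0) = 84
Natural end conditions: M_0 = M_2 = 0.
Forward elimination and back-substitution give M_0 = 0, M_1 = 21, M_2 = 0.
On [0, 1], S(t) = -1 - 13/2·t + 0·t² + 7/2·t³.
With t = 1/4: S(1/4) = -329/128.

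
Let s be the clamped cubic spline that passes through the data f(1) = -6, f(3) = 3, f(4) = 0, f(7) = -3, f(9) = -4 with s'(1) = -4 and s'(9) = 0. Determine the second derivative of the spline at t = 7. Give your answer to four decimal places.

-1.0882

Write σ_i for s''(x_i). With h_i = 2, 1, 3, 2 and divided differences Δ_i = 9/2, -3, -1, -1/2, the continuity of s' gives the tridiagonal system
  2·σ_0 + 6·σ_1 + 1·σ_2 = 6(Δ_1 - Δ_0) = -45
  1·σ_1 + 8·σ_2 + 3·σ_3 = 6(Δ_2 - Δ_1) = 12
  3·σ_2 + 10·σ_3 + 2·σ_4 = 6(Δ_3 - Δ_2) = 3
Clamped end conditions give two more equations: 2h_0·σ_0 + h_0·σ_1 = 6(Δ_0 - s'(1)) = 51 and h_3·σ_3 + 2h_3·σ_4 = 6(s'(9) - Δ_3) = 3.
Hence σ_0 = 343/17, σ_1 = -505/34, σ_2 = 64/17, σ_3 = -37/34, σ_4 = 22/17.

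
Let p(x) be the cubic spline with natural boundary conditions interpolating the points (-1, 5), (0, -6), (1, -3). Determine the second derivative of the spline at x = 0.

21

Write σ_i for p''(x_i). With h_i = 1, 1 and divided differences Δ_i = -11, 3, the continuity of p' gives the tridiagonal system
  1·σ_0 + 4·σ_1 + 1·σ_2 = 6(Δ_1 - Δ_0) = 84
Natural end conditions: σ_0 = σ_2 = 0.
Forward elimination and back-substitution give σ_0 = 0, σ_1 = 21, σ_2 = 0.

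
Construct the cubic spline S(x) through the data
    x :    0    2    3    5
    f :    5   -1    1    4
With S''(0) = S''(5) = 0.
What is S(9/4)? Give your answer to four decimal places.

-0.7324

Put M_i = S'' at the i-th knot. Here h = (2, 1, 2) and Δ = (-3, 2, 3/2), so the interior equations h_(i-1)·M_(i-1) + 2(h_(i-1)+h_i)·M_i + h_i·M_(i+1) = 6(Δ_i − Δ_(i-1)) read
  2·M_0 + 6·M_1 + 1·M_2 = 6(Δ_1 - Δ_0) = 30
  1·M_1 + 6·M_2 + 2·M_3 = 6(Δ_2 - Δ_1) = -3
Natural end conditions: M_0 = M_3 = 0.
Solving the tridiagonal system: M_0 = 0, M_1 = 183/35, M_2 = -48/35, M_3 = 0.
On [2, 3], S(x) = -1 + 17/35·(x - 2) + 183/70·(x - 2)² - 11/10·(x - 2)³.
With (x - 2) = 1/4: S(9/4) = -3281/4480.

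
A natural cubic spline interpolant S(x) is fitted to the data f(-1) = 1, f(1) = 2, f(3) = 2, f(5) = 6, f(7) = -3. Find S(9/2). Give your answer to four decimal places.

5.7400

With σ_i denoting the second derivative at x_i, h_i = 2, 2, 2, 2, and Δ_i = (y_(i+1) − y_i)/h_i = 1/2, 0, 2, -9/2:
  2·σ_0 + 8·σ_1 + 2·σ_2 = 6(Δ_1 - Δ_0) = -3
  2·σ_1 + 8·σ_2 + 2·σ_3 = 6(Δ_2 - Δ_1) = 12
  2·σ_2 + 8·σ_3 + 2·σ_4 = 6(Δ_3 - Δ_2) = -39
Natural end conditions: σ_0 = σ_4 = 0.
Solving: σ_0 = 0, σ_1 = -33/28, σ_2 = 45/14, σ_3 = -159/28, σ_4 = 0.
On [3, 5], S(x) = 2 + 7/4·(x - 3) + 45/28·(x - 3)² - 83/112·(x - 3)³.
With (x - 3) = 3/2: S(9/2) = 5143/896.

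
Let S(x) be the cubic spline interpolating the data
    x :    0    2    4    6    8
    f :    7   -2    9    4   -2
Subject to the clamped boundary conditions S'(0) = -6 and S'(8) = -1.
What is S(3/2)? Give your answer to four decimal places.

Let m_i = S''(x_i). Step sizes h_i = 2, 2, 2, 2; slopes of the chords Δ_i = (y_(i+1) - y_i)/h_i = -9/2, 11/2, -5/2, -3.
  2·m_0 + 8·m_1 + 2·m_2 = 6(Δ_1 - Δ_0) = 60
  2·m_1 + 8·m_2 + 2·m_3 = 6(Δ_2 - Δ_1) = -48
  2·m_2 + 8·m_3 + 2·m_4 = 6(Δ_3 - Δ_2) = -3
Clamped end conditions give two more equations: 2h_0·m_0 + h_0·m_1 = 6(Δ_0 - S'(0)) = 9 and h_3·m_3 + 2h_3·m_4 = 6(S'(8) - Δ_3) = 12.
Hence m_0 = -335/112, m_1 = 587/56, m_2 = -143/16, m_3 = 71/56, m_4 = 265/112.
On [0, 2], S(x) = 7 - 6·x - 335/224·x² + 503/448·x³.
With x = 3/2: S(3/2) = -5647/3584.

-1.5756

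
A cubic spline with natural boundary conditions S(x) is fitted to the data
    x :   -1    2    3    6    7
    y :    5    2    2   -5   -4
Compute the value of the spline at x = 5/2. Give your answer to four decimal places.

Let σ_i = S''(x_i). Step sizes h_i = 3, 1, 3, 1; slopes of the chords Δ_i = (y_(i+1) - y_i)/h_i = -1, 0, -7/3, 1.
  3·σ_0 + 8·σ_1 + 1·σ_2 = 6(Δ_1 - Δ_0) = 6
  1·σ_1 + 8·σ_2 + 3·σ_3 = 6(Δ_2 - Δ_1) = -14
  3·σ_2 + 8·σ_3 + 1·σ_4 = 6(Δ_3 - Δ_2) = 20
Natural end conditions: σ_0 = σ_4 = 0.
Hence σ_0 = 0, σ_1 = 251/216, σ_2 = -89/27, σ_3 = 269/72, σ_4 = 0.
On [2, 3], S(x) = 2 + 35/216·(x - 2) + 251/432·(x - 2)² - 107/144·(x - 2)³.
With (x - 2) = 1/2: S(5/2) = 7373/3456.

2.1334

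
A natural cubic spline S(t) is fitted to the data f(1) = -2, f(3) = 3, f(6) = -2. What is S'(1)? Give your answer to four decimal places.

Put M_i = S'' at the i-th knot. Here h = (2, 3) and Δ = (5/2, -5/3), so the interior equations h_(i-1)·M_(i-1) + 2(h_(i-1)+h_i)·M_i + h_i·M_(i+1) = 6(Δ_i − Δ_(i-1)) read
  2·M_0 + 10·M_1 + 3·M_2 = 6(Δ_1 - Δ_0) = -25
Natural end conditions: M_0 = M_2 = 0.
Hence M_0 = 0, M_1 = -5/2, M_2 = 0.
On [1, 3], S'(t) = b_0 + 2c_0·(t - 1) + 3d_0·(t - 1)² with b_0 = Δ_0 - h_0(2M_0 + M_1)/6 = 10/3, c_0 = M_0/2 = 0, d_0 = (M_1 - M_0)/(6h_0) = -5/24. So S'(1) = 10/3.

3.3333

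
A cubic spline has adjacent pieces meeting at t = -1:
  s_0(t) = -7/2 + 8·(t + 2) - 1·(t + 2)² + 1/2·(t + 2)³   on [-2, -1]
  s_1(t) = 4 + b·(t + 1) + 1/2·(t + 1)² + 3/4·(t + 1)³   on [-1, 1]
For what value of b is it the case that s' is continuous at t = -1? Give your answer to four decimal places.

s_0'(t) = 8 - 2·(t + 2) + 3/2·(t + 2)², so s_0'(-1) = 15/2. On the right, s_1'(-1) = b, so b = 15/2.

7.5000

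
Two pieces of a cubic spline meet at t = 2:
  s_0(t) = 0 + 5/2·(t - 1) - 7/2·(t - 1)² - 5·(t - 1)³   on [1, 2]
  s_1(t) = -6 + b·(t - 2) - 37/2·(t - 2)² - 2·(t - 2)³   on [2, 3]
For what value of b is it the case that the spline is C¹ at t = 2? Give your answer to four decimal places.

-19.5000

s_0'(t) = 5/2 - 7·(t - 1) - 15·(t - 1)², so s_0'(2) = -39/2. On the right, s_1'(2) = b, so b = -39/2.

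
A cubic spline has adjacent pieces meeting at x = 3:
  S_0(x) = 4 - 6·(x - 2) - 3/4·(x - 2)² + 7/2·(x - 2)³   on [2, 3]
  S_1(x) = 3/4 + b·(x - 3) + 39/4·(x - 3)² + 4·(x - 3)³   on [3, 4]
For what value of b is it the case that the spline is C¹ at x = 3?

S_0'(x) = -6 - 3/2·(x - 2) + 21/2·(x - 2)², so S_0'(3) = 3. On the right, S_1'(3) = b, so b = 3.

3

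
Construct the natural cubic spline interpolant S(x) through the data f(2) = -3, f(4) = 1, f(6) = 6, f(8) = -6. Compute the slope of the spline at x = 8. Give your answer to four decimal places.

-8.3000

Let m_i = S''(x_i). Step sizes h_i = 2, 2, 2; slopes of the chords Δ_i = (y_(i+1) - y_i)/h_i = 2, 5/2, -6.
  2·m_0 + 8·m_1 + 2·m_2 = 6(Δ_1 - Δ_0) = 3
  2·m_1 + 8·m_2 + 2·m_3 = 6(Δ_2 - Δ_1) = -51
Natural end conditions: m_0 = m_3 = 0.
Solving: m_0 = 0, m_1 = 21/10, m_2 = -69/10, m_3 = 0.
On [6, 8], S'(x) = b_2 + 2c_2·(x - 6) + 3d_2·(x - 6)² with b_2 = Δ_2 - h_2(2m_2 + m_3)/6 = -7/5, c_2 = m_2/2 = -69/20, d_2 = (m_3 - m_2)/(6h_2) = 23/40. So S'(8) = -83/10.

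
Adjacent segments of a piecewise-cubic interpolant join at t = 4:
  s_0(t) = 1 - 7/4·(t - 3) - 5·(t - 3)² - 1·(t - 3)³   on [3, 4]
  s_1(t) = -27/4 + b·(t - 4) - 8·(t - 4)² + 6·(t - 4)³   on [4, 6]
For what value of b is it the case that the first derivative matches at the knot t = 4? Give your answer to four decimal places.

-14.7500

s_0'(t) = -7/4 - 10·(t - 3) - 3·(t - 3)², so s_0'(4) = -59/4. On the right, s_1'(4) = b, so b = -59/4.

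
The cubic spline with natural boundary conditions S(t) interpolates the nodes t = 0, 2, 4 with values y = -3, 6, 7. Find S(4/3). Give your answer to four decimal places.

3.7407

Let M_i = S''(x_i). Step sizes h_i = 2, 2; slopes of the chords Δ_i = (y_(i+1) - y_i)/h_i = 9/2, 1/2.
  2·M_0 + 8·M_1 + 2·M_2 = 6(Δ_1 - Δ_0) = -24
Natural end conditions: M_0 = M_2 = 0.
Hence M_0 = 0, M_1 = -3, M_2 = 0.
On [0, 2], S(t) = -3 + 11/2·t + 0·t² - 1/4·t³.
With t = 4/3: S(4/3) = 101/27.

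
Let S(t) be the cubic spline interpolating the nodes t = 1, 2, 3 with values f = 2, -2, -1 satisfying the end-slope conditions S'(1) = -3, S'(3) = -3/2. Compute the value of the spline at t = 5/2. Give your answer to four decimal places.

-1.4531

Let M_i = S''(x_i). Step sizes h_i = 1, 1; slopes of the chords Δ_i = (y_(i+1) - y_i)/h_i = -4, 1.
  1·M_0 + 4·M_1 + 1·M_2 = 6(Δ_1 - Δ_0) = 30
Clamped end conditions give two more equations: 2h_0·M_0 + h_0·M_1 = 6(Δ_0 - S'(1)) = -6 and h_1·M_1 + 2h_1·M_2 = 6(S'(3) - Δ_1) = -15.
Solving: M_0 = -39/4, M_1 = 27/2, M_2 = -57/4.
On [2, 3], S(t) = -2 - 9/8·(t - 2) + 27/4·(t - 2)² - 37/8·(t - 2)³.
With (t - 2) = 1/2: S(5/2) = -93/64.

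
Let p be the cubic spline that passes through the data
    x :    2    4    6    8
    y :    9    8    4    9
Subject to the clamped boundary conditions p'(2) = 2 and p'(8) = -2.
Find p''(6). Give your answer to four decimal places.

Put m_i = p'' at the i-th knot. Here h = (2, 2, 2) and Δ = (-1/2, -2, 5/2), so the interior equations h_(i-1)·m_(i-1) + 2(h_(i-1)+h_i)·m_i + h_i·m_(i+1) = 6(Δ_i − Δ_(i-1)) read
  2·m_0 + 8·m_1 + 2·m_2 = 6(Δ_1 - Δ_0) = -9
  2·m_1 + 8·m_2 + 2·m_3 = 6(Δ_2 - Δ_1) = 27
Clamped end conditions give two more equations: 2h_0·m_0 + h_0·m_1 = 6(Δ_0 - p'(2)) = -15 and h_2·m_2 + 2h_2·m_3 = 6(p'(8) - Δ_2) = -27.
Solving: m_0 = -41/15, m_1 = -61/30, m_2 = 191/30, m_3 = -149/15.

6.3667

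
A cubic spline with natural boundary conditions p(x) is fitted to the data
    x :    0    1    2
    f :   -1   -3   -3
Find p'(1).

-1

Let m_i = p''(x_i). Step sizes h_i = 1, 1; slopes of the chords Δ_i = (y_(i+1) - y_i)/h_i = -2, 0.
  1·m_0 + 4·m_1 + 1·m_2 = 6(Δ_1 - Δ_0) = 12
Natural end conditions: m_0 = m_2 = 0.
Solving the tridiagonal system: m_0 = 0, m_1 = 3, m_2 = 0.
On [1, 2], p'(x) = b_1 + 2c_1·(x - 1) + 3d_1·(x - 1)² with b_1 = Δ_1 - h_1(2m_1 + m_2)/6 = -1, c_1 = m_1/2 = 3/2, d_1 = (m_2 - m_1)/(6h_1) = -1/2. So p'(1) = -1.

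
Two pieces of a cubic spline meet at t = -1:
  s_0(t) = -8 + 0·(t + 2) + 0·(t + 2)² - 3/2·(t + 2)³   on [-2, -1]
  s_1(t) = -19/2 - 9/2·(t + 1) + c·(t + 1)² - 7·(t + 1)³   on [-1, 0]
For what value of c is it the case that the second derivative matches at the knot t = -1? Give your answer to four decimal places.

s_0''(t) = 0 - 9·(t + 2), so s_0''(-1) = -9. On the right, s_1''(-1) = 2c, so c = -9/2.

-4.5000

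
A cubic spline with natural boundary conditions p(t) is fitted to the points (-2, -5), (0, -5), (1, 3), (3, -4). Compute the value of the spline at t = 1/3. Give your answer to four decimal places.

Let M_i = p''(x_i). Step sizes h_i = 2, 1, 2; slopes of the chords Δ_i = (y_(i+1) - y_i)/h_i = 0, 8, -7/2.
  2·M_0 + 6·M_1 + 1·M_2 = 6(Δ_1 - Δ_0) = 48
  1·M_1 + 6·M_2 + 2·M_3 = 6(Δ_2 - Δ_1) = -69
Natural end conditions: M_0 = M_3 = 0.
Solving the tridiagonal system: M_0 = 0, M_1 = 51/5, M_2 = -66/5, M_3 = 0.
On [0, 1], p(t) = -5 + 34/5·t + 51/10·t² - 39/10·t³.
With t = 1/3: p(1/3) = -104/45.

-2.3111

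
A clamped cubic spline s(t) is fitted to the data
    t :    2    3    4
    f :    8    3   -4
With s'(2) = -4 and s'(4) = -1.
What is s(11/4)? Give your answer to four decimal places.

4.6836

Put M_i = s'' at the i-th knot. Here h = (1, 1) and Δ = (-5, -7), so the interior equations h_(i-1)·M_(i-1) + 2(h_(i-1)+h_i)·M_i + h_i·M_(i+1) = 6(Δ_i − Δ_(i-1)) read
  1·M_0 + 4·M_1 + 1·M_2 = 6(Δ_1 - Δ_0) = -12
Clamped end conditions give two more equations: 2h_0·M_0 + h_0·M_1 = 6(Δ_0 - s'(2)) = -6 and h_1·M_1 + 2h_1·M_2 = 6(s'(4) - Δ_1) = 36.
Solving the tridiagonal system: M_0 = 3/2, M_1 = -9, M_2 = 45/2.
On [2, 3], s(t) = 8 - 4·(t - 2) + 3/4·(t - 2)² - 7/4·(t - 2)³.
With (t - 2) = 3/4: s(11/4) = 1199/256.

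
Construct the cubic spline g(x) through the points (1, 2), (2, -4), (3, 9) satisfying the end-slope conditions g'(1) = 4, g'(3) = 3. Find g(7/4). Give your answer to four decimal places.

-3.3672

Put σ_i = g'' at the i-th knot. Here h = (1, 1) and Δ = (-6, 13), so the interior equations h_(i-1)·σ_(i-1) + 2(h_(i-1)+h_i)·σ_i + h_i·σ_(i+1) = 6(Δ_i − Δ_(i-1)) read
  1·σ_0 + 4·σ_1 + 1·σ_2 = 6(Δ_1 - Δ_0) = 114
Clamped end conditions give two more equations: 2h_0·σ_0 + h_0·σ_1 = 6(Δ_0 - g'(1)) = -60 and h_1·σ_1 + 2h_1·σ_2 = 6(g'(3) - Δ_1) = -60.
Solving the tridiagonal system: σ_0 = -59, σ_1 = 58, σ_2 = -59.
On [1, 2], g(x) = 2 + 4·(x - 1) - 59/2·(x - 1)² + 39/2·(x - 1)³.
With (x - 1) = 3/4: g(7/4) = -431/128.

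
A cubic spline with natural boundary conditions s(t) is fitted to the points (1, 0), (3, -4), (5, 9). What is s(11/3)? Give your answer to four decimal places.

-1.2407

Put m_i = s'' at the i-th knot. Here h = (2, 2) and Δ = (-2, 13/2), so the interior equations h_(i-1)·m_(i-1) + 2(h_(i-1)+h_i)·m_i + h_i·m_(i+1) = 6(Δ_i − Δ_(i-1)) read
  2·m_0 + 8·m_1 + 2·m_2 = 6(Δ_1 - Δ_0) = 51
Natural end conditions: m_0 = m_2 = 0.
Solving: m_0 = 0, m_1 = 51/8, m_2 = 0.
On [3, 5], s(t) = -4 + 9/4·(t - 3) + 51/16·(t - 3)² - 17/32·(t - 3)³.
With (t - 3) = 2/3: s(11/3) = -67/54.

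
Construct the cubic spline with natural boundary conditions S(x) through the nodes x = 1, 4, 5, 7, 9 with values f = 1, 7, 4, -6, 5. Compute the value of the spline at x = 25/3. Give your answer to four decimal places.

With m_i denoting the second derivative at x_i, h_i = 3, 1, 2, 2, and Δ_i = (y_(i+1) − y_i)/h_i = 2, -3, -5, 11/2:
  3·m_0 + 8·m_1 + 1·m_2 = 6(Δ_1 - Δ_0) = -30
  1·m_1 + 6·m_2 + 2·m_3 = 6(Δ_2 - Δ_1) = -12
  2·m_2 + 8·m_3 + 2·m_4 = 6(Δ_3 - Δ_2) = 63
Natural end conditions: m_0 = m_4 = 0.
Solving: m_0 = 0, m_1 = -549/172, m_2 = -192/43, m_3 = 3093/344, m_4 = 0.
On [7, 9], S(x) = -6 - 85/172·(x - 7) + 3093/688·(x - 7)² - 1031/1376·(x - 7)³.
With (x - 7) = 4/3: S(25/3) = -514/1161.

-0.4427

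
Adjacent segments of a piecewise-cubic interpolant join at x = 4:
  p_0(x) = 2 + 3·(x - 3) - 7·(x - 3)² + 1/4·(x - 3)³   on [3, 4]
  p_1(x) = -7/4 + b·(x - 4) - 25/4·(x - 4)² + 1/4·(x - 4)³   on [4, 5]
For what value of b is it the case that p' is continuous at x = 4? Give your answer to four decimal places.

-10.2500

p_0'(x) = 3 - 14·(x - 3) + 3/4·(x - 3)², so p_0'(4) = -41/4. On the right, p_1'(4) = b, so b = -41/4.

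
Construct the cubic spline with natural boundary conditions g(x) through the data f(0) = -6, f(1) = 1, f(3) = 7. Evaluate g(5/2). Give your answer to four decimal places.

6.1250

With σ_i denoting the second derivative at x_i, h_i = 1, 2, and Δ_i = (y_(i+1) − y_i)/h_i = 7, 3:
  1·σ_0 + 6·σ_1 + 2·σ_2 = 6(Δ_1 - Δ_0) = -24
Natural end conditions: σ_0 = σ_2 = 0.
Forward elimination and back-substitution give σ_0 = 0, σ_1 = -4, σ_2 = 0.
On [1, 3], g(x) = 1 + 17/3·(x - 1) - 2·(x - 1)² + 1/3·(x - 1)³.
With (x - 1) = 3/2: g(5/2) = 49/8.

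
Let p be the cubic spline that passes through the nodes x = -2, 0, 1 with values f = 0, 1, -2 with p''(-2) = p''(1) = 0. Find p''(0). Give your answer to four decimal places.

-3.5000

Write M_i for p''(x_i). With h_i = 2, 1 and divided differences Δ_i = 1/2, -3, the continuity of p' gives the tridiagonal system
  2·M_0 + 6·M_1 + 1·M_2 = 6(Δ_1 - Δ_0) = -21
Natural end conditions: M_0 = M_2 = 0.
Hence M_0 = 0, M_1 = -7/2, M_2 = 0.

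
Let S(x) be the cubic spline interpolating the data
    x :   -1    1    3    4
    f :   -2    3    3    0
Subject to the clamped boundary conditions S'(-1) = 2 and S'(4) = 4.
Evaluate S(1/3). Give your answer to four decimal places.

1.2399

Write m_i for S''(x_i). With h_i = 2, 2, 1 and divided differences Δ_i = 5/2, 0, -3, the continuity of S' gives the tridiagonal system
  2·m_0 + 8·m_1 + 2·m_2 = 6(Δ_1 - Δ_0) = -15
  2·m_1 + 6·m_2 + 1·m_3 = 6(Δ_2 - Δ_1) = -18
Clamped end conditions give two more equations: 2h_0·m_0 + h_0·m_1 = 6(Δ_0 - S'(-1)) = 3 and h_2·m_2 + 2h_2·m_3 = 6(S'(4) - Δ_2) = 42.
Solving the tridiagonal system: m_0 = 43/46, m_1 = -17/46, m_2 = -160/23, m_3 = 563/23.
On [-1, 1], S(x) = -2 + 2·(x + 1) + 43/92·(x + 1)² - 5/46·(x + 1)³.
With (x + 1) = 4/3: S(1/3) = 770/621.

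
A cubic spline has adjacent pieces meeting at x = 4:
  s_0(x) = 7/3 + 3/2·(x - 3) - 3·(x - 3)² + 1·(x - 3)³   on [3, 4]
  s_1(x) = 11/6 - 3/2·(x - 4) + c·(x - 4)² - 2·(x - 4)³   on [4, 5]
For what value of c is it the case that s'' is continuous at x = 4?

0

s_0''(x) = -6 + 6·(x - 3), so s_0''(4) = 0. On the right, s_1''(4) = 2c, so c = 0.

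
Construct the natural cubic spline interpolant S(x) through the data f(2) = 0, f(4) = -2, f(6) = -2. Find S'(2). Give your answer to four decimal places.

-1.2500

Let M_i = S''(x_i). Step sizes h_i = 2, 2; slopes of the chords Δ_i = (y_(i+1) - y_i)/h_i = -1, 0.
  2·M_0 + 8·M_1 + 2·M_2 = 6(Δ_1 - Δ_0) = 6
Natural end conditions: M_0 = M_2 = 0.
Hence M_0 = 0, M_1 = 3/4, M_2 = 0.
On [2, 4], S'(x) = b_0 + 2c_0·(x - 2) + 3d_0·(x - 2)² with b_0 = Δ_0 - h_0(2M_0 + M_1)/6 = -5/4, c_0 = M_0/2 = 0, d_0 = (M_1 - M_0)/(6h_0) = 1/16. So S'(2) = -5/4.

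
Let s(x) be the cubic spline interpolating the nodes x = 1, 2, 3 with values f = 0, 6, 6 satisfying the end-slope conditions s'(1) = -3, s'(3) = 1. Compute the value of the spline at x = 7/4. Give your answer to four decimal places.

Put m_i = s'' at the i-th knot. Here h = (1, 1) and Δ = (6, 0), so the interior equations h_(i-1)·m_(i-1) + 2(h_(i-1)+h_i)·m_i + h_i·m_(i+1) = 6(Δ_i − Δ_(i-1)) read
  1·m_0 + 4·m_1 + 1·m_2 = 6(Δ_1 - Δ_0) = -36
Clamped end conditions give two more equations: 2h_0·m_0 + h_0·m_1 = 6(Δ_0 - s'(1)) = 54 and h_1·m_1 + 2h_1·m_2 = 6(s'(3) - Δ_1) = 6.
Solving: m_0 = 38, m_1 = -22, m_2 = 14.
On [1, 2], s(x) = 0 - 3·(x - 1) + 19·(x - 1)² - 10·(x - 1)³.
With (x - 1) = 3/4: s(7/4) = 135/32.

4.2188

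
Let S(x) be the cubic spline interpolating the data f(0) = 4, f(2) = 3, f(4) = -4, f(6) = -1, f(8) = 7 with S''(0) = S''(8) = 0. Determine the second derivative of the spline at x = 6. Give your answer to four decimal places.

With m_i denoting the second derivative at x_i, h_i = 2, 2, 2, 2, and Δ_i = (y_(i+1) − y_i)/h_i = -1/2, -7/2, 3/2, 4:
  2·m_0 + 8·m_1 + 2·m_2 = 6(Δ_1 - Δ_0) = -18
  2·m_1 + 8·m_2 + 2·m_3 = 6(Δ_2 - Δ_1) = 30
  2·m_2 + 8·m_3 + 2·m_4 = 6(Δ_3 - Δ_2) = 15
Natural end conditions: m_0 = m_4 = 0.
Hence m_0 = 0, m_1 = -375/112, m_2 = 123/28, m_3 = 87/112, m_4 = 0.

0.7768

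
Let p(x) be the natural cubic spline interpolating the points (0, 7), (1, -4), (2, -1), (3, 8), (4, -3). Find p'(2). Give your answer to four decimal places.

Let M_i = p''(x_i). Step sizes h_i = 1, 1, 1, 1; slopes of the chords Δ_i = (y_(i+1) - y_i)/h_i = -11, 3, 9, -11.
  1·M_0 + 4·M_1 + 1·M_2 = 6(Δ_1 - Δ_0) = 84
  1·M_1 + 4·M_2 + 1·M_3 = 6(Δ_2 - Δ_1) = 36
  1·M_2 + 4·M_3 + 1·M_4 = 6(Δ_3 - Δ_2) = -120
Natural end conditions: M_0 = M_4 = 0.
Forward elimination and back-substitution give M_0 = 0, M_1 = 249/14, M_2 = 90/7, M_3 = -465/14, M_4 = 0.
On [2, 3], p'(x) = b_2 + 2c_2·(x - 2) + 3d_2·(x - 2)² with b_2 = Δ_2 - h_2(2M_2 + M_3)/6 = 41/4, c_2 = M_2/2 = 45/7, d_2 = (M_3 - M_2)/(6h_2) = -215/28. So p'(2) = 41/4.

10.2500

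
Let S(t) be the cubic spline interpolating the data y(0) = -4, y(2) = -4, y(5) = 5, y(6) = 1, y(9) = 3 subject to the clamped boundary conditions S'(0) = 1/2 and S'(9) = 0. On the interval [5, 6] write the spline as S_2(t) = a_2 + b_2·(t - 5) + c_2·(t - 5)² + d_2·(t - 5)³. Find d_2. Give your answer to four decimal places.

2.2612

Put M_i = S'' at the i-th knot. Here h = (2, 3, 1, 3) and Δ = (0, 3, -4, 2/3), so the interior equations h_(i-1)·M_(i-1) + 2(h_(i-1)+h_i)·M_i + h_i·M_(i+1) = 6(Δ_i − Δ_(i-1)) read
  2·M_0 + 10·M_1 + 3·M_2 = 6(Δ_1 - Δ_0) = 18
  3·M_1 + 8·M_2 + 1·M_3 = 6(Δ_2 - Δ_1) = -42
  1·M_2 + 8·M_3 + 3·M_4 = 6(Δ_3 - Δ_2) = 28
Clamped end conditions give two more equations: 2h_0·M_0 + h_0·M_1 = 6(Δ_0 - S'(0)) = -3 and h_3·M_3 + 2h_3·M_4 = 6(S'(9) - Δ_3) = -4.
Solving the tridiagonal system: M_0 = -1113/356, M_1 = 423/89, M_2 = -1381/178, M_3 = 517/89, M_4 = -1907/534.
On [5, 6], with S_2(t) = a_2 + b_2·(t - 5) + c_2·(t - 5)² + d_2·(t - 5)³: c_2 = M_2/2 = -1381/356, d_2 = (M_3 - M_2)/(6h_2) = 805/356, b_2 = Δ_2 - h_2(2M_2 + M_3)/6 = -212/89.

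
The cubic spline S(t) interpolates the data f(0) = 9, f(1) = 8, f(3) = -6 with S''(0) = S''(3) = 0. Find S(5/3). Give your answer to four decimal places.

With M_i denoting the second derivative at x_i, h_i = 1, 2, and Δ_i = (y_(i+1) − y_i)/h_i = -1, -7:
  1·M_0 + 6·M_1 + 2·M_2 = 6(Δ_1 - Δ_0) = -36
Natural end conditions: M_0 = M_2 = 0.
Solving: M_0 = 0, M_1 = -6, M_2 = 0.
On [1, 3], S(t) = 8 - 3·(t - 1) - 3·(t - 1)² + 1/2·(t - 1)³.
With (t - 1) = 2/3: S(5/3) = 130/27.

4.8148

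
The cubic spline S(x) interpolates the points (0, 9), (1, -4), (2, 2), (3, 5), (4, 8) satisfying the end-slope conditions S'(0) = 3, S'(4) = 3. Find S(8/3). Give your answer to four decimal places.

4.5952

Let M_i = S''(x_i). Step sizes h_i = 1, 1, 1, 1; slopes of the chords Δ_i = (y_(i+1) - y_i)/h_i = -13, 6, 3, 3.
  1·M_0 + 4·M_1 + 1·M_2 = 6(Δ_1 - Δ_0) = 114
  1·M_1 + 4·M_2 + 1·M_3 = 6(Δ_2 - Δ_1) = -18
  1·M_2 + 4·M_3 + 1·M_4 = 6(Δ_3 - Δ_2) = 0
Clamped end conditions give two more equations: 2h_0·M_0 + h_0·M_1 = 6(Δ_0 - S'(0)) = -96 and h_3·M_3 + 2h_3·M_4 = 6(S'(4) - Δ_3) = 0.
Solving: M_0 = -2067/28, M_1 = 723/14, M_2 = -75/4, M_3 = 75/14, M_4 = -75/28.
On [2, 3], S(x) = 2 + 117/14·(x - 2) - 75/8·(x - 2)² + 225/56·(x - 2)³.
With (x - 2) = 2/3: S(8/3) = 193/42.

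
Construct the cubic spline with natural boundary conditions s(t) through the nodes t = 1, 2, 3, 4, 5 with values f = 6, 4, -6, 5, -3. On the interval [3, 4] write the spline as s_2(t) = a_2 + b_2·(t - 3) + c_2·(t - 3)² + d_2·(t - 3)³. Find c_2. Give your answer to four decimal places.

23.7857

Write M_i for s''(x_i). With h_i = 1, 1, 1, 1 and divided differences Δ_i = -2, -10, 11, -8, the continuity of s' gives the tridiagonal system
  1·M_0 + 4·M_1 + 1·M_2 = 6(Δ_1 - Δ_0) = -48
  1·M_1 + 4·M_2 + 1·M_3 = 6(Δ_2 - Δ_1) = 126
  1·M_2 + 4·M_3 + 1·M_4 = 6(Δ_3 - Δ_2) = -114
Natural end conditions: M_0 = M_4 = 0.
Hence M_0 = 0, M_1 = -669/28, M_2 = 333/7, M_3 = -1131/28, M_4 = 0.
On [3, 4], with s_2(t) = a_2 + b_2·(t - 3) + c_2·(t - 3)² + d_2·(t - 3)³: c_2 = M_2/2 = 333/14, d_2 = (M_3 - M_2)/(6h_2) = -821/56, b_2 = Δ_2 - h_2(2M_2 + M_3)/6 = 15/8.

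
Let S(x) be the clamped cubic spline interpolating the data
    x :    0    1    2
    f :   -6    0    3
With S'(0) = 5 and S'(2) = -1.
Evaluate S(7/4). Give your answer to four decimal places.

2.9414

Put σ_i = S'' at the i-th knot. Here h = (1, 1) and Δ = (6, 3), so the interior equations h_(i-1)·σ_(i-1) + 2(h_(i-1)+h_i)·σ_i + h_i·σ_(i+1) = 6(Δ_i − Δ_(i-1)) read
  1·σ_0 + 4·σ_1 + 1·σ_2 = 6(Δ_1 - Δ_0) = -18
Clamped end conditions give two more equations: 2h_0·σ_0 + h_0·σ_1 = 6(Δ_0 - S'(0)) = 6 and h_1·σ_1 + 2h_1·σ_2 = 6(S'(2) - Δ_1) = -24.
Hence σ_0 = 9/2, σ_1 = -3, σ_2 = -21/2.
On [1, 2], S(x) = 0 + 23/4·(x - 1) - 3/2·(x - 1)² - 5/4·(x - 1)³.
With (x - 1) = 3/4: S(7/4) = 753/256.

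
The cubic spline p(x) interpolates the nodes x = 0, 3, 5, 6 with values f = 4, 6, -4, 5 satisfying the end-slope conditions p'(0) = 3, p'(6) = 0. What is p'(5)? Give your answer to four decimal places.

7.6667

Put M_i = p'' at the i-th knot. Here h = (3, 2, 1) and Δ = (2/3, -5, 9), so the interior equations h_(i-1)·M_(i-1) + 2(h_(i-1)+h_i)·M_i + h_i·M_(i+1) = 6(Δ_i − Δ_(i-1)) read
  3·M_0 + 10·M_1 + 2·M_2 = 6(Δ_1 - Δ_0) = -34
  2·M_1 + 6·M_2 + 1·M_3 = 6(Δ_2 - Δ_1) = 84
Clamped end conditions give two more equations: 2h_0·M_0 + h_0·M_1 = 6(Δ_0 - p'(0)) = -14 and h_2·M_2 + 2h_2·M_3 = 6(p'(6) - Δ_2) = -54.
Solving the tridiagonal system: M_0 = 2, M_1 = -26/3, M_2 = 70/3, M_3 = -116/3.
On [5, 6], p'(x) = b_2 + 2c_2·(x - 5) + 3d_2·(x - 5)² with b_2 = Δ_2 - h_2(2M_2 + M_3)/6 = 23/3, c_2 = M_2/2 = 35/3, d_2 = (M_3 - M_2)/(6h_2) = -31/3. So p'(5) = 23/3.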